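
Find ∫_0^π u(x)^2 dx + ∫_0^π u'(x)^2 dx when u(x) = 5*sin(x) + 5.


||u||_{H^1(0,π)}^2 = 100 + 50*π

u'(x) = 5*cos(x).
Expand u² and (u')² and integrate term by term on (0, π), using: for integers n ≥ 1, ∫_0^π sin²(nx) dx = ∫_0^π cos²(nx) dx = π/2; for n ≠ n', ∫_0^π sin(nx)sin(n'x) dx = ∫_0^π cos(nx)cos(n'x) dx = 0; and by product-to-sum, ∫_0^π sin(nx)cos(n'x) dx = ½∫_0^π [sin((n+n')x) + sin((n−n')x)] dx, which is 0 when n+n' is even and 2n/(n²−n'²) when n+n' is odd (it need not vanish on (0, π)). For the constant mode: ∫_0^π 1 dx = π, ∫_0^π cos(nx) dx = 0, ∫_0^π sin(nx) dx = (1−(−1)^n)/n.
  u² squared terms: (5)²·∫1 dx = 25·π = 25*π;  (5)²·∫sin(x)² dx = 25·π/2 = 25*π/2.
  u² cross terms: 2·(5)·(5)·∫1·sin(x) dx = 50·(2) = 100.
  So ∫_0^π u² dx = 25*π + 25*π/2 + 100 = 100 + 75*π/2.
  (u')² squared terms: (5)²·∫cos(x)² dx = 25·π/2 = 25*π/2.
  So ∫_0^π (u')² dx = 25*π/2.
||u||_{H^1}^2 = (100 + 75*π/2) + (25*π/2) = 100 + 50*π.


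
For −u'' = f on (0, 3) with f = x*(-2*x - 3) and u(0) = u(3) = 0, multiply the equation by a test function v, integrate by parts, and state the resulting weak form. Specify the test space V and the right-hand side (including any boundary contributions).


V = H^1_0(0, 3) (so v(0) = v(3) = 0); weak form: ∫_0^3 u'v' dx = ∫_0^3 (x*(-2*x - 3)) v dx for all v ∈ V.

Multiply both sides by a test function v and integrate from 0 to 3:
  ∫_0^3 −u''(x) v(x) dx = ∫_0^3 f(x) v(x) dx.
Integrate the LHS by parts once:
  ∫_0^3 −u'' v dx = −[u'(x) v(x)]_0^3 + ∫_0^3 u'(x) v'(x) dx.
Thus ∫_0^3 u'(x) v'(x) dx = ∫_0^3 f(x) v(x) dx + [u'(x) v(x)]_0^3.
Choose V so that boundary terms are either known or forced to vanish.
u is Dirichlet: u(0) = u(3) = 0. Let V = H^1_0(0, 3); then v(0) = v(3) = 0, and [u' v]_0^3 = 0.
Weak formulation: find u (satisfying any essential BC) such that ∫_0^3 u'(x) v'(x) dx = ∫_0^3 f v dx for all v ∈ V.
Substituting f(x) = x*(-2*x - 3), the right-hand side is ∫_0^3 (x*(-2*x - 3)) v dx.


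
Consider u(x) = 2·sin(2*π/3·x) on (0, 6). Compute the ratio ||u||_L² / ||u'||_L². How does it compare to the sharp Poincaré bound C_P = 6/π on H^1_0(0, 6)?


||u||_L² / ||u'||_L² = 3/(2*π) < C_P = 6/π.

u(x) = 2·sin(2*π/3·x), so u'(x) = 4*π*cos(2*π*x/3)/3.
Writing u(x) = A·sin(kπx/L) with A = 2 and k = 4, use ∫_0^L sin²(kπx/L) dx = L/2 and ∫_0^L cos²(kπx/L) dx = L/2.
u² = 4·sin²(2*π/3·x) and (u')² = 16*π^2/9·cos²(2*π/3·x), and each of sin², cos² integrates to L/2 = 3 over (0, 6).
∫_0^6 u² dx = 12, so ||u||_L² = 2*sqrt(3).
∫_0^6 (u')² dx = 16*π^2/3, so ||u'||_L² = 4*sqrt(3)*π/3.
Ratio ||u||_L² / ||u'||_L² = 3/(2*π).
Sharp Poincaré constant on H^1_0(0, 6) is C_P = L/π = 6/π, achieved by sin(π/6·x).
This is the k = 4 harmonic; the ratio L/(kπ) is strictly less than C_P = L/π, consistent with the sharp inequality ||u||_L² ≤ C_P ||u'||_L².


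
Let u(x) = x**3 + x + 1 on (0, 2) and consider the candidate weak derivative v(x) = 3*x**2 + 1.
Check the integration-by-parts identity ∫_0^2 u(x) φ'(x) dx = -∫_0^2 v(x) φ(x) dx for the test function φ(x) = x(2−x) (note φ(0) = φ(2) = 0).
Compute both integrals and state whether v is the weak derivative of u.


LHS = -92/15, RHS = -92/15. Yes, v = u' weakly.

u(x) = x**3 + x + 1, classical derivative u'(x) = 3*x**2 + 1.
φ(x) = x(2−x), so φ'(x) = 2 - 2*x.
Note φ(0) = φ(2) = 0, so the boundary term u·φ vanishes.
LHS = ∫_0^2 u(x) φ'(x) dx = ∫_0^2 (-2*x^4 + 2*x^3 - 2*x^2 + 2) dx. Term by term:
  ∫_0^2 -2*x^4 dx = -64/5;  ∫_0^2 2*x^3 dx = 8;  ∫_0^2 -2*x^2 dx = -16/3;
  ∫_0^2 2 dx = 4.
Sum: -64/5 + 8 − 16/3 + 4 = -92/15.
So LHS = -92/15.
∫_0^2 v(x) φ(x) dx = ∫_0^2 (-3*x^4 + 6*x^3 - x^2 + 2*x) dx. Term by term:
  ∫_0^2 -3*x^4 dx = -96/5;  ∫_0^2 6*x^3 dx = 24;  ∫_0^2 -x^2 dx = -8/3;
  ∫_0^2 2*x dx = 4.
Sum: -96/5 + 24 − 8/3 + 4 = 92/15.
So RHS = -∫_0^2 v(x) φ(x) dx = -92/15.
LHS = RHS, so the identity holds for this test φ.
Moreover u is smooth here and v(x) = u'(x) = 3*x**2 + 1 pointwise, so the identity holds for every test function. Hence v is the weak derivative of u.


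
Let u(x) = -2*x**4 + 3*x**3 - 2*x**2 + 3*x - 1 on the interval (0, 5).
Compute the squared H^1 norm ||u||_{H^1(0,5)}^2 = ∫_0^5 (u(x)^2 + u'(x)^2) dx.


||u||_{H^1}^2 = 52736150/63

The H^1 norm (squared) on an interval (0, L) is
  ||u||_{H^1}^2 = ∫_0^L u(x)^2 dx + ∫_0^L u'(x)^2 dx.
Compute u'(x) = -8*x**3 + 9*x**2 - 4*x + 3.
Then u(x)^2 = 4*x**8 - 12*x**7 + 17*x**6 - 24*x**5 + 26*x**4 - 18*x**3 + 13*x**2 - 6*x + 1 and u'(x)^2 = 64*x**6 - 144*x**5 + 145*x**4 - 120*x**3 + 70*x**2 - 24*x + 9.
Integrate each monomial from 0 to 5 using ∫_0^5 c·x^n dx = c·5^(n+1)/(n+1):
  ∫_0^5 u(x)^2 dx = ∫_0^5 (4*x^8 - 12*x^7 + 17*x^6 - 24*x^5 + 26*x^4 - 18*x^3 + 13*x^2 - 6*x + 1) dx. Term by term:
    ∫_0^5 4*x^8 dx = 7812500/9;  ∫_0^5 -12*x^7 dx = -1171875/2;  ∫_0^5 17*x^6 dx = 1328125/7;
    ∫_0^5 -24*x^5 dx = -62500;  ∫_0^5 26*x^4 dx = 16250;  ∫_0^5 -18*x^3 dx = -5625/2;
    ∫_0^5 13*x^2 dx = 1625/3;  ∫_0^5 -6*x dx = -75;  ∫_0^5 1 dx = 5.
  Sum: 7812500/9 − 1171875/2 + 1328125/7 − 62500 + 16250 − 5625/2 + 1625/3 − 75 + 5 = 26665340/63.
  ∫_0^5 u'(x)^2 dx = ∫_0^5 (64*x^6 - 144*x^5 + 145*x^4 - 120*x^3 + 70*x^2 - 24*x + 9) dx. Term by term:
    ∫_0^5 64*x^6 dx = 5000000/7;  ∫_0^5 -144*x^5 dx = -375000;  ∫_0^5 145*x^4 dx = 90625;
    ∫_0^5 -120*x^3 dx = -18750;  ∫_0^5 70*x^2 dx = 8750/3;  ∫_0^5 -24*x dx = -300;
    ∫_0^5 9 dx = 45.
  Sum: 5000000/7 − 375000 + 90625 − 18750 + 8750/3 − 300 + 45 = 8690270/21.
Adding: ||u||_{H^1}^2 = 26665340/63 + 8690270/21 = 52736150/63.


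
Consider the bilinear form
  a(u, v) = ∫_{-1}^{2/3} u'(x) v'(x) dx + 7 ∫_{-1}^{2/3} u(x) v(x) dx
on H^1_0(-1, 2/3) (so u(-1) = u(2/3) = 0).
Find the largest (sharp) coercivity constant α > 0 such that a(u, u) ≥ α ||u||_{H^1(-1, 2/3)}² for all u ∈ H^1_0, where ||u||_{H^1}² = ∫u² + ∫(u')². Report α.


α = 1

Coercivity of a(·,·) on H^1_0(-1, 2/3) means a(u, u) ≥ α ||u||_{H^1}² for every u ∈ H^1_0.
The interval has length L = 5/3, and Poincaré/coercivity depend only on L. Here a(u, u) = ∫(u')² + (7)·∫u².
Here c = 7 ≥ 1, so a(u,u) = ∫(u')² + c∫u² ≥ ∫(u')² + ∫u² = ||u||_{H^1}², i.e. α = 1 works. No larger α is possible: a(u,u) ≥ α||u||_{H^1}² means (1−α)∫(u')² ≥ (α−c)∫u², and for the modes u_n = sin(nπ(x−x₀)/L) (x₀ the left endpoint) one has ∫u_n²/∫(u_n')² = (L/(nπ))² → 0, so a(u_n,u_n)/||u_n||_{H^1}² → 1. Hence the optimal constant is α = 1.
Therefore α = 1.


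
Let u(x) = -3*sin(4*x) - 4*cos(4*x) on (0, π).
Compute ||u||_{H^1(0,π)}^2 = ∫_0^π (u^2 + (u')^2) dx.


||u||_{H^1(0,π)}^2 = 425*π/2

u'(x) = 16*sin(4*x) - 12*cos(4*x).
Expand u² and (u')² and integrate term by term on (0, π), using: for integers n ≥ 1, ∫_0^π sin²(nx) dx = ∫_0^π cos²(nx) dx = π/2; for n ≠ n', ∫_0^π sin(nx)sin(n'x) dx = ∫_0^π cos(nx)cos(n'x) dx = 0; and by product-to-sum, ∫_0^π sin(nx)cos(n'x) dx = ½∫_0^π [sin((n+n')x) + sin((n−n')x)] dx, which is 0 when n+n' is even and 2n/(n²−n'²) when n+n' is odd (it need not vanish on (0, π)).
  u² squared terms: (-4)²·∫cos(4x)² dx = 16·π/2 = 8*π;  (-3)²·∫sin(4x)² dx = 9·π/2 = 9*π/2.
  u² cross terms: 2·(-4)·(-3)·∫cos(4x)·sin(4x) dx = 24·(0) = 0.
  So ∫_0^π u² dx = 8*π + 9*π/2 + 0 = 25*π/2.
  (u')² squared terms: (-12)²·∫cos(4x)² dx = 144·π/2 = 72*π;  (16)²·∫sin(4x)² dx = 256·π/2 = 128*π.
  (u')² cross terms: 2·(-12)·(16)·∫cos(4x)·sin(4x) dx = -384·(0) = 0.
  So ∫_0^π (u')² dx = 72*π + 128*π + 0 = 200*π.
||u||_{H^1}^2 = (25*π/2) + (200*π) = 425*π/2.


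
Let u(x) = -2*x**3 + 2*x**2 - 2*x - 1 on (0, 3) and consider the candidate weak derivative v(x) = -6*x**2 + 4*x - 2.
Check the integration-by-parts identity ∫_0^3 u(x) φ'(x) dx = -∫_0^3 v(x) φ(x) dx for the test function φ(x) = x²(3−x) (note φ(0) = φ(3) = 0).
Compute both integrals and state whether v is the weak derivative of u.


LHS = 1107/10, RHS = 1107/10. Yes, v = u' weakly.

u(x) = -2*x**3 + 2*x**2 - 2*x - 1, classical derivative u'(x) = -6*x**2 + 4*x - 2.
φ(x) = x²(3−x), so φ'(x) = 3*x*(2 - x).
Note φ(0) = φ(3) = 0, so the boundary term u·φ vanishes.
LHS = ∫_0^3 u(x) φ'(x) dx = ∫_0^3 (6*x^5 - 18*x^4 + 18*x^3 - 9*x^2 - 6*x) dx. Term by term:
  ∫_0^3 6*x^5 dx = 729;  ∫_0^3 -18*x^4 dx = -4374/5;  ∫_0^3 18*x^3 dx = 729/2;
  ∫_0^3 -9*x^2 dx = -81;  ∫_0^3 -6*x dx = -27.
Sum: 729 − 4374/5 + 729/2 − 81 − 27 = 1107/10.
So LHS = 1107/10.
∫_0^3 v(x) φ(x) dx = ∫_0^3 (6*x^5 - 22*x^4 + 14*x^3 - 6*x^2) dx. Term by term:
  ∫_0^3 6*x^5 dx = 729;  ∫_0^3 -22*x^4 dx = -5346/5;  ∫_0^3 14*x^3 dx = 567/2;
  ∫_0^3 -6*x^2 dx = -54.
Sum: 729 − 5346/5 + 567/2 − 54 = -1107/10.
So RHS = -∫_0^3 v(x) φ(x) dx = 1107/10.
LHS = RHS, so the identity holds for this test φ.
Moreover u is smooth here and v(x) = u'(x) = -6*x**2 + 4*x - 2 pointwise, so the identity holds for every test function. Hence v is the weak derivative of u.


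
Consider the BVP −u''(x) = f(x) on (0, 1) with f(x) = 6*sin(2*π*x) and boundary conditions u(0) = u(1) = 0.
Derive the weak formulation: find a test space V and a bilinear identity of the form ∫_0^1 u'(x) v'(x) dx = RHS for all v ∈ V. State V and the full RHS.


V = H^1_0(0, 1) (so v(0) = v(1) = 0); weak form: ∫_0^1 u'v' dx = ∫_0^1 (6*sin(2*π*x)) v dx for all v ∈ V.

Multiply both sides by a test function v and integrate from 0 to 1:
  ∫_0^1 −u''(x) v(x) dx = ∫_0^1 f(x) v(x) dx.
Integrate the LHS by parts once:
  ∫_0^1 −u'' v dx = −[u'(x) v(x)]_0^1 + ∫_0^1 u'(x) v'(x) dx.
Thus ∫_0^1 u'(x) v'(x) dx = ∫_0^1 f(x) v(x) dx + [u'(x) v(x)]_0^1.
Choose V so that boundary terms are either known or forced to vanish.
u is Dirichlet: u(0) = u(1) = 0. Let V = H^1_0(0, 1); then v(0) = v(1) = 0, and [u' v]_0^1 = 0.
Weak formulation: find u (satisfying any essential BC) such that ∫_0^1 u'(x) v'(x) dx = ∫_0^1 f v dx for all v ∈ V.
Substituting f(x) = 6*sin(2*π*x), the right-hand side is ∫_0^1 (6*sin(2*π*x)) v dx.


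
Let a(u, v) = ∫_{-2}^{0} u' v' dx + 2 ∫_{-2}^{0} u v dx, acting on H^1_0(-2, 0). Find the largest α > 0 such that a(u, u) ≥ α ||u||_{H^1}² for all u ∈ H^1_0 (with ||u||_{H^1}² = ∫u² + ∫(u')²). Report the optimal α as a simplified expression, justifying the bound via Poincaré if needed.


α = 1

Coercivity of a(·,·) on H^1_0(-2, 0) means a(u, u) ≥ α ||u||_{H^1}² for every u ∈ H^1_0.
The interval has length L = 2, and Poincaré/coercivity depend only on L. Here a(u, u) = ∫(u')² + (2)·∫u².
Here c = 2 ≥ 1, so a(u,u) = ∫(u')² + c∫u² ≥ ∫(u')² + ∫u² = ||u||_{H^1}², i.e. α = 1 works. No larger α is possible: a(u,u) ≥ α||u||_{H^1}² means (1−α)∫(u')² ≥ (α−c)∫u², and for the modes u_n = sin(nπ(x−x₀)/L) (x₀ the left endpoint) one has ∫u_n²/∫(u_n')² = (L/(nπ))² → 0, so a(u_n,u_n)/||u_n||_{H^1}² → 1. Hence the optimal constant is α = 1.
Therefore α = 1.


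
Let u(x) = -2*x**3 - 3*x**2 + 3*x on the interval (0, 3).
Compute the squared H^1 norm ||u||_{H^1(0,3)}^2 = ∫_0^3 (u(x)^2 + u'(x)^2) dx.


||u||_{H^1}^2 = 374571/70

The H^1 norm (squared) on an interval (0, L) is
  ||u||_{H^1}^2 = ∫_0^L u(x)^2 dx + ∫_0^L u'(x)^2 dx.
Compute u'(x) = -6*x**2 - 6*x + 3.
Then u(x)^2 = 4*x**6 + 12*x**5 - 3*x**4 - 18*x**3 + 9*x**2 and u'(x)^2 = 36*x**4 + 72*x**3 - 36*x + 9.
Integrate each monomial from 0 to 3 using ∫_0^3 c·x^n dx = c·3^(n+1)/(n+1):
  ∫_0^3 u(x)^2 dx = ∫_0^3 (4*x^6 + 12*x^5 - 3*x^4 - 18*x^3 + 9*x^2) dx. Term by term:
    ∫_0^3 4*x^6 dx = 8748/7;  ∫_0^3 12*x^5 dx = 1458;  ∫_0^3 -3*x^4 dx = -729/5;
    ∫_0^3 -18*x^3 dx = -729/2;  ∫_0^3 9*x^2 dx = 81.
  Sum: 8748/7 + 1458 − 729/5 − 729/2 + 81 = 159489/70.
  ∫_0^3 u'(x)^2 dx = ∫_0^3 (36*x^4 + 72*x^3 - 36*x + 9) dx. Term by term:
    ∫_0^3 36*x^4 dx = 8748/5;  ∫_0^3 72*x^3 dx = 1458;  ∫_0^3 -36*x dx = -162;
    ∫_0^3 9 dx = 27.
  Sum: 8748/5 + 1458 − 162 + 27 = 15363/5.
Adding: ||u||_{H^1}^2 = 159489/70 + 15363/5 = 374571/70.


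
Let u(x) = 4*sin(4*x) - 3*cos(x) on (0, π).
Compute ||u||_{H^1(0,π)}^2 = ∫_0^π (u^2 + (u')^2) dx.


||u||_{H^1(0,π)}^2 = -128/5 + 145*π

u'(x) = 3*sin(x) + 16*cos(4*x).
Expand u² and (u')² and integrate term by term on (0, π), using: for integers n ≥ 1, ∫_0^π sin²(nx) dx = ∫_0^π cos²(nx) dx = π/2; for n ≠ n', ∫_0^π sin(nx)sin(n'x) dx = ∫_0^π cos(nx)cos(n'x) dx = 0; and by product-to-sum, ∫_0^π sin(nx)cos(n'x) dx = ½∫_0^π [sin((n+n')x) + sin((n−n')x)] dx, which is 0 when n+n' is even and 2n/(n²−n'²) when n+n' is odd (it need not vanish on (0, π)).
  u² squared terms: (-3)²·∫cos(x)² dx = 9·π/2 = 9*π/2;  (4)²·∫sin(4x)² dx = 16·π/2 = 8*π.
  u² cross terms: 2·(-3)·(4)·∫cos(x)·sin(4x) dx = -24·(8/15) = -64/5.
  So ∫_0^π u² dx = 9*π/2 + 8*π − 64/5 = -64/5 + 25*π/2.
  (u')² squared terms: (3)²·∫sin(x)² dx = 9·π/2 = 9*π/2;  (16)²·∫cos(4x)² dx = 256·π/2 = 128*π.
  (u')² cross terms: 2·(3)·(16)·∫sin(x)·cos(4x) dx = 96·(-2/15) = -64/5.
  So ∫_0^π (u')² dx = 9*π/2 + 128*π − 64/5 = -64/5 + 265*π/2.
||u||_{H^1}^2 = (-64/5 + 25*π/2) + (-64/5 + 265*π/2) = -128/5 + 145*π.


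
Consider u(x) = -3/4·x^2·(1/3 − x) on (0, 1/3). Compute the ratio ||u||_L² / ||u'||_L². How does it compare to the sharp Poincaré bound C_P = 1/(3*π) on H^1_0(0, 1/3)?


||u||_L² / ||u'||_L² = sqrt(14)/42 < C_P = 1/(3*π).

u(x) = -3/4·x^2·(1/3 − x), so u'(x) = x*(9*x - 2)/4.
u(x) = -3/4·x^2·(1/3 − x) vanishes at x = 0 and x = 1/3, so u ∈ H^1_0(0, 1/3). Differentiate via the product rule and integrate the resulting polynomials term by term.
  ∫_0^1/3 u² dx = ∫_0^1/3 (9*x^6/16 - 3*x^5/8 + x^4/16) dx. Term by term:
    ∫_0^1/3 9*x^6/16 dx = 1/27216;  ∫_0^1/3 -3*x^5/8 dx = -1/11664;  ∫_0^1/3 x^4/16 dx = 1/19440.
  Sum: 1/27216 − 1/11664 + 1/19440 = 1/408240.
  ∫_0^1/3 (u')² dx = ∫_0^1/3 (81*x^4/16 - 9*x^3/4 + x^2/4) dx. Term by term:
    ∫_0^1/3 81*x^4/16 dx = 1/240;  ∫_0^1/3 -9*x^3/4 dx = -1/144;  ∫_0^1/3 x^2/4 dx = 1/324.
  Sum: 1/240 − 1/144 + 1/324 = 1/3240.
∫_0^1/3 u² dx = 1/408240, so ||u||_L² = sqrt(35)/3780.
∫_0^1/3 (u')² dx = 1/3240, so ||u'||_L² = sqrt(10)/180.
Ratio ||u||_L² / ||u'||_L² = sqrt(14)/42.
Sharp Poincaré constant on H^1_0(0, 1/3) is C_P = L/π = 1/(3*π), achieved by sin(3*π·x).
A polynomial bump cannot attain the sharp Poincaré constant (only the first sine eigenfunction does), so the ratio is strictly less than C_P, consistent with ||u||_L² ≤ C_P ||u'||_L².


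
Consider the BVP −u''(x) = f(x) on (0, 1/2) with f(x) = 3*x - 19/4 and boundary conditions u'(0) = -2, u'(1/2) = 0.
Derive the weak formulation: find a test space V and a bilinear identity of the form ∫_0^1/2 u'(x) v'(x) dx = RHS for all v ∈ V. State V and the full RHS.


V = H^1(0, 1/2) (v unrestricted at boundary; u is determined up to an additive constant); weak form: ∫_0^1/2 u'v' dx = ∫_0^1/2 (3*x - 19/4) v dx + 2·v(0) for all v ∈ V.

Multiply both sides by a test function v and integrate from 0 to 1/2:
  ∫_0^1/2 −u''(x) v(x) dx = ∫_0^1/2 f(x) v(x) dx.
Integrate the LHS by parts once:
  ∫_0^1/2 −u'' v dx = −[u'(x) v(x)]_0^1/2 + ∫_0^1/2 u'(x) v'(x) dx.
Thus ∫_0^1/2 u'(x) v'(x) dx = ∫_0^1/2 f(x) v(x) dx + [u'(x) v(x)]_0^1/2.
Choose V so that boundary terms are either known or forced to vanish.
u has inhomogeneous Neumann u'(0) = -2, u'(1/2) = 0. [u' v]_0^1/2 = (0)·v(1/2) − (-2)·v(0) = 2·v(0). Take V = H^1(0, 1/2); boundary term becomes part of RHS.
Weak formulation: find u (satisfying any essential BC) such that ∫_0^1/2 u'(x) v'(x) dx = ∫_0^1/2 f v dx + 2·v(0) for all v ∈ V (Neumann data are natural BCs: they enter the RHS as boundary terms).
Substituting f(x) = 3*x - 19/4, the right-hand side is ∫_0^1/2 (3*x - 19/4) v dx + 2·v(0).
Compatibility check (pure Neumann): taking v ≡ 1 ∈ V gives 0 = ∫_0^1/2 f dx + (0) − (-2), i.e. ∫_0^1/2 f dx must equal u'(0) − u'(1/2) = -2. Indeed ∫_0^1/2 (3*x - 19/4) dx = -2, so the data are compatible. The solution is then unique only up to an additive constant (fix it e.g. by requiring ∫_0^1/2 u dx = 0).


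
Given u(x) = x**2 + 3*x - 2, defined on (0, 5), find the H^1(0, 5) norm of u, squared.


||u||_{H^1}^2 = 4005/2

The H^1 norm (squared) on an interval (0, L) is
  ||u||_{H^1}^2 = ∫_0^L u(x)^2 dx + ∫_0^L u'(x)^2 dx.
Compute u'(x) = 2*x + 3.
Then u(x)^2 = x**4 + 6*x**3 + 5*x**2 - 12*x + 4 and u'(x)^2 = 4*x**2 + 12*x + 9.
Integrate each monomial from 0 to 5 using ∫_0^5 c·x^n dx = c·5^(n+1)/(n+1):
  ∫_0^5 u(x)^2 dx = ∫_0^5 (x^4 + 6*x^3 + 5*x^2 - 12*x + 4) dx. Term by term:
    ∫_0^5 x^4 dx = 625;  ∫_0^5 6*x^3 dx = 1875/2;  ∫_0^5 5*x^2 dx = 625/3;
    ∫_0^5 -12*x dx = -150;  ∫_0^5 4 dx = 20.
  Sum: 625 + 1875/2 + 625/3 − 150 + 20 = 9845/6.
  ∫_0^5 u'(x)^2 dx = ∫_0^5 (4*x^2 + 12*x + 9) dx. Term by term:
    ∫_0^5 4*x^2 dx = 500/3;  ∫_0^5 12*x dx = 150;  ∫_0^5 9 dx = 45.
  Sum: 500/3 + 150 + 45 = 1085/3.
Adding: ||u||_{H^1}^2 = 9845/6 + 1085/3 = 4005/2.


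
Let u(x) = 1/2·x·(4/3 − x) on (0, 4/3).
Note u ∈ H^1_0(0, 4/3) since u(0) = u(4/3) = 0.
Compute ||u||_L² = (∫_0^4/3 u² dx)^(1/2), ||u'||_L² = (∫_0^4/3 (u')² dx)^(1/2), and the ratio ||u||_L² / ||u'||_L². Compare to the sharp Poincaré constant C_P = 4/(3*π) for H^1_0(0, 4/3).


||u||_L² / ||u'||_L² = 2*sqrt(10)/15 < C_P = 4/(3*π).

u(x) = 1/2·x·(4/3 − x), so u'(x) = 2/3 - x.
u(x) = 1/2·x·(4/3 − x) vanishes at x = 0 and x = 4/3, so u ∈ H^1_0(0, 4/3). Differentiate via the product rule and integrate the resulting polynomials term by term.
  ∫_0^4/3 u² dx = ∫_0^4/3 (x^4/4 - 2*x^3/3 + 4*x^2/9) dx. Term by term:
    ∫_0^4/3 x^4/4 dx = 256/1215;  ∫_0^4/3 -2*x^3/3 dx = -128/243;  ∫_0^4/3 4*x^2/9 dx = 256/729.
  Sum: 256/1215 − 128/243 + 256/729 = 128/3645.
  ∫_0^4/3 (u')² dx = ∫_0^4/3 (x^2 - 4*x/3 + 4/9) dx. Term by term:
    ∫_0^4/3 x^2 dx = 64/81;  ∫_0^4/3 -4*x/3 dx = -32/27;  ∫_0^4/3 4/9 dx = 16/27.
  Sum: 64/81 − 32/27 + 16/27 = 16/81.
∫_0^4/3 u² dx = 128/3645, so ||u||_L² = 8*sqrt(10)/135.
∫_0^4/3 (u')² dx = 16/81, so ||u'||_L² = 4/9.
Ratio ||u||_L² / ||u'||_L² = 2*sqrt(10)/15.
Sharp Poincaré constant on H^1_0(0, 4/3) is C_P = L/π = 4/(3*π), achieved by sin(3*π/4·x).
A polynomial bump cannot attain the sharp Poincaré constant (only the first sine eigenfunction does), so the ratio is strictly less than C_P, consistent with ||u||_L² ≤ C_P ||u'||_L².


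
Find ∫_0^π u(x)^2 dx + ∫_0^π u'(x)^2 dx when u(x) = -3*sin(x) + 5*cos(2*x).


||u||_{H^1(0,π)}^2 = 100 + 143*π/2

u'(x) = -10*sin(2*x) - 3*cos(x).
Expand u² and (u')² and integrate term by term on (0, π), using: for integers n ≥ 1, ∫_0^π sin²(nx) dx = ∫_0^π cos²(nx) dx = π/2; for n ≠ n', ∫_0^π sin(nx)sin(n'x) dx = ∫_0^π cos(nx)cos(n'x) dx = 0; and by product-to-sum, ∫_0^π sin(nx)cos(n'x) dx = ½∫_0^π [sin((n+n')x) + sin((n−n')x)] dx, which is 0 when n+n' is even and 2n/(n²−n'²) when n+n' is odd (it need not vanish on (0, π)).
  u² squared terms: (-3)²·∫sin(x)² dx = 9·π/2 = 9*π/2;  (5)²·∫cos(2x)² dx = 25·π/2 = 25*π/2.
  u² cross terms: 2·(-3)·(5)·∫sin(x)·cos(2x) dx = -30·(-2/3) = 20.
  So ∫_0^π u² dx = 9*π/2 + 25*π/2 + 20 = 20 + 17*π.
  (u')² squared terms: (-10)²·∫sin(2x)² dx = 100·π/2 = 50*π;  (-3)²·∫cos(x)² dx = 9·π/2 = 9*π/2.
  (u')² cross terms: 2·(-10)·(-3)·∫sin(2x)·cos(x) dx = 60·(4/3) = 80.
  So ∫_0^π (u')² dx = 50*π + 9*π/2 + 80 = 80 + 109*π/2.
||u||_{H^1}^2 = (20 + 17*π) + (80 + 109*π/2) = 100 + 143*π/2.


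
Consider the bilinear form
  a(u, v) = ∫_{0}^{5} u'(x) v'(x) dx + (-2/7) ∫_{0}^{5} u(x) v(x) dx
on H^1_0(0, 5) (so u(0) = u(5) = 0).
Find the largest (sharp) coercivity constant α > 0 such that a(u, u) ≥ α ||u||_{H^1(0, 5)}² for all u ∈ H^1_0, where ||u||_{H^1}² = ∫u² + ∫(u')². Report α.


α = (-50/7 + π^2)/(π^2 + 25)

Coercivity of a(·,·) on H^1_0(0, 5) means a(u, u) ≥ α ||u||_{H^1}² for every u ∈ H^1_0.
The interval has length L = 5, and Poincaré/coercivity depend only on L. Here a(u, u) = ∫(u')² + (-2/7)·∫u².
Here c = -2/7 < 0 with |c| < (π/L)² = π^2/25, so coercivity still holds. The condition a(u,u) ≥ α||u||_{H^1}² reads (1−α)∫(u')² ≥ (α−c)∫u². Any admissible α is ≤ 1 (rapidly oscillating u have ∫u²/∫(u')² → 0), and α = 1 would force 0 ≥ (1−c)∫u², impossible since c < 1; so 1−α > 0. By the sharp Poincaré inequality on H^1_0 of an interval of length L, ∫(u')² ≥ (π/L)²∫u² with equality for the first sine mode sin(π(x−x₀)/L) (x₀ the left endpoint), so the inequality holds for all u iff (1−α)(π/L)² ≥ α − c, i.e. α ≤ ((π/L)² + c)/((π/L)² + 1) = (1 + c(L/π)²)/(1 + (L/π)²). (Direct route, valid since c ≤ 0: Poincaré gives c∫u² ≥ c(L/π)²∫(u')², so a(u,u) ≥ (1 + c(L/π)²)∫(u')², while ||u||_{H^1}² ≤ (1 + (L/π)²)∫(u')²; dividing yields the same α.) With (π/L)² = π^2/25 and c = -2/7, the largest admissible constant is α = ((π/L)² + c)/((π/L)² + 1).
Simplifying, α = (-50/7 + π^2)/(π^2 + 25).


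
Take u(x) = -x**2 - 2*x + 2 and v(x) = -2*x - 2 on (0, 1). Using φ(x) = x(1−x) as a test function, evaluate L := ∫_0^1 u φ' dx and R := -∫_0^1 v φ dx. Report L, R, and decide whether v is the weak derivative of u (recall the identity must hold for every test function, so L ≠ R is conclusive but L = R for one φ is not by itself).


LHS = 1/2, RHS = 1/2. Yes, v = u' weakly.

u(x) = -x**2 - 2*x + 2, classical derivative u'(x) = -2*x - 2.
φ(x) = x(1−x), so φ'(x) = 1 - 2*x.
Note φ(0) = φ(1) = 0, so the boundary term u·φ vanishes.
LHS = ∫_0^1 u(x) φ'(x) dx = ∫_0^1 (2*x^3 + 3*x^2 - 6*x + 2) dx. Term by term:
  ∫_0^1 2*x^3 dx = 1/2;  ∫_0^1 3*x^2 dx = 1;  ∫_0^1 -6*x dx = -3;
  ∫_0^1 2 dx = 2.
Sum: 1/2 + 1 − 3 + 2 = 1/2.
So LHS = 1/2.
∫_0^1 v(x) φ(x) dx = ∫_0^1 (2*x^3 - 2*x) dx. Term by term:
  ∫_0^1 2*x^3 dx = 1/2;  ∫_0^1 -2*x dx = -1.
Sum: 1/2 − 1 = -1/2.
So RHS = -∫_0^1 v(x) φ(x) dx = 1/2.
LHS = RHS, so the identity holds for this test φ.
Moreover u is smooth here and v(x) = u'(x) = -2*x - 2 pointwise, so the identity holds for every test function. Hence v is the weak derivative of u.


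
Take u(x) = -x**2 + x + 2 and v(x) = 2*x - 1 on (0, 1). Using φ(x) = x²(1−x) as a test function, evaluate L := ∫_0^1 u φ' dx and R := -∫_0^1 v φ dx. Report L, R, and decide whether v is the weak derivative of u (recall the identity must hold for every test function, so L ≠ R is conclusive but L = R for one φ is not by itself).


LHS = 1/60, RHS = -1/60. No, v is not the weak derivative of u.

u(x) = -x**2 + x + 2, classical derivative u'(x) = 1 - 2*x.
φ(x) = x²(1−x), so φ'(x) = x*(2 - 3*x).
Note φ(0) = φ(1) = 0, so the boundary term u·φ vanishes.
LHS = ∫_0^1 u(x) φ'(x) dx = ∫_0^1 (3*x^4 - 5*x^3 - 4*x^2 + 4*x) dx. Term by term:
  ∫_0^1 3*x^4 dx = 3/5;  ∫_0^1 -5*x^3 dx = -5/4;  ∫_0^1 -4*x^2 dx = -4/3;
  ∫_0^1 4*x dx = 2.
Sum: 3/5 − 5/4 − 4/3 + 2 = 1/60.
So LHS = 1/60.
∫_0^1 v(x) φ(x) dx = ∫_0^1 (-2*x^4 + 3*x^3 - x^2) dx. Term by term:
  ∫_0^1 -2*x^4 dx = -2/5;  ∫_0^1 3*x^3 dx = 3/4;  ∫_0^1 -x^2 dx = -1/3.
Sum: -2/5 + 3/4 − 1/3 = 1/60.
So RHS = -∫_0^1 v(x) φ(x) dx = -1/60.
LHS − RHS = 1/30 ≠ 0, so the identity fails.
(For a valid weak derivative the identity must hold for EVERY test function, in particular this one. The failure shows v is NOT the weak derivative of u.)
Correct weak derivative would be u'(x) = 1 - 2*x.


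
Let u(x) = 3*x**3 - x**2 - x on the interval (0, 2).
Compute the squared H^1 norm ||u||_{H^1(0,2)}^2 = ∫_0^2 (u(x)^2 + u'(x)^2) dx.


||u||_{H^1}^2 = 44762/105

The H^1 norm (squared) on an interval (0, L) is
  ||u||_{H^1}^2 = ∫_0^L u(x)^2 dx + ∫_0^L u'(x)^2 dx.
Compute u'(x) = 9*x**2 - 2*x - 1.
Then u(x)^2 = 9*x**6 - 6*x**5 - 5*x**4 + 2*x**3 + x**2 and u'(x)^2 = 81*x**4 - 36*x**3 - 14*x**2 + 4*x + 1.
Integrate each monomial from 0 to 2 using ∫_0^2 c·x^n dx = c·2^(n+1)/(n+1):
  ∫_0^2 u(x)^2 dx = ∫_0^2 (9*x^6 - 6*x^5 - 5*x^4 + 2*x^3 + x^2) dx. Term by term:
    ∫_0^2 9*x^6 dx = 1152/7;  ∫_0^2 -6*x^5 dx = -64;  ∫_0^2 -5*x^4 dx = -32;
    ∫_0^2 2*x^3 dx = 8;  ∫_0^2 x^2 dx = 8/3.
  Sum: 1152/7 − 64 − 32 + 8 + 8/3 = 1664/21.
  ∫_0^2 u'(x)^2 dx = ∫_0^2 (81*x^4 - 36*x^3 - 14*x^2 + 4*x + 1) dx. Term by term:
    ∫_0^2 81*x^4 dx = 2592/5;  ∫_0^2 -36*x^3 dx = -144;  ∫_0^2 -14*x^2 dx = -112/3;
    ∫_0^2 4*x dx = 8;  ∫_0^2 1 dx = 2.
  Sum: 2592/5 − 144 − 112/3 + 8 + 2 = 5206/15.
Adding: ||u||_{H^1}^2 = 1664/21 + 5206/15 = 44762/105.


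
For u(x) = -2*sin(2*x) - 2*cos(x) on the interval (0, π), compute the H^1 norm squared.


||u||_{H^1(0,π)}^2 = 64/3 + 14*π

u'(x) = 2*sin(x) - 4*cos(2*x).
Expand u² and (u')² and integrate term by term on (0, π), using: for integers n ≥ 1, ∫_0^π sin²(nx) dx = ∫_0^π cos²(nx) dx = π/2; for n ≠ n', ∫_0^π sin(nx)sin(n'x) dx = ∫_0^π cos(nx)cos(n'x) dx = 0; and by product-to-sum, ∫_0^π sin(nx)cos(n'x) dx = ½∫_0^π [sin((n+n')x) + sin((n−n')x)] dx, which is 0 when n+n' is even and 2n/(n²−n'²) when n+n' is odd (it need not vanish on (0, π)).
  u² squared terms: (-2)²·∫cos(x)² dx = 4·π/2 = 2*π;  (-2)²·∫sin(2x)² dx = 4·π/2 = 2*π.
  u² cross terms: 2·(-2)·(-2)·∫cos(x)·sin(2x) dx = 8·(4/3) = 32/3.
  So ∫_0^π u² dx = 2*π + 2*π + 32/3 = 32/3 + 4*π.
  (u')² squared terms: (-4)²·∫cos(2x)² dx = 16·π/2 = 8*π;  (2)²·∫sin(x)² dx = 4·π/2 = 2*π.
  (u')² cross terms: 2·(-4)·(2)·∫cos(2x)·sin(x) dx = -16·(-2/3) = 32/3.
  So ∫_0^π (u')² dx = 8*π + 2*π + 32/3 = 32/3 + 10*π.
||u||_{H^1}^2 = (32/3 + 4*π) + (32/3 + 10*π) = 64/3 + 14*π.


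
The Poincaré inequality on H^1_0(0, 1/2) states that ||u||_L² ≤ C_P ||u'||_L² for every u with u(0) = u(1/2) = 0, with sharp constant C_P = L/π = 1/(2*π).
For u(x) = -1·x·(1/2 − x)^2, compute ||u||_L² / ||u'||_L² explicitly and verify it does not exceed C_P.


||u||_L² / ||u'||_L² = sqrt(14)/28 < C_P = 1/(2*π).

u(x) = -1·x·(1/2 − x)^2, so u'(x) = (1 - 6*x)*(2*x - 1)/4.
u(x) = -1·x·(1/2 − x)^2 vanishes at x = 0 and x = 1/2, so u ∈ H^1_0(0, 1/2). Differentiate via the product rule and integrate the resulting polynomials term by term.
  ∫_0^1/2 u² dx = ∫_0^1/2 (x^6 - 2*x^5 + 3*x^4/2 - x^3/2 + x^2/16) dx. Term by term:
    ∫_0^1/2 x^6 dx = 1/896;  ∫_0^1/2 -2*x^5 dx = -1/192;  ∫_0^1/2 3*x^4/2 dx = 3/320;
    ∫_0^1/2 -x^3/2 dx = -1/128;  ∫_0^1/2 x^2/16 dx = 1/384.
  Sum: 1/896 − 1/192 + 3/320 − 1/128 + 1/384 = 1/13440.
  ∫_0^1/2 (u')² dx = ∫_0^1/2 (9*x^4 - 12*x^3 + 11*x^2/2 - x + 1/16) dx. Term by term:
    ∫_0^1/2 9*x^4 dx = 9/160;  ∫_0^1/2 -12*x^3 dx = -3/16;  ∫_0^1/2 11*x^2/2 dx = 11/48;
    ∫_0^1/2 -x dx = -1/8;  ∫_0^1/2 1/16 dx = 1/32.
  Sum: 9/160 − 3/16 + 11/48 − 1/8 + 1/32 = 1/240.
∫_0^1/2 u² dx = 1/13440, so ||u||_L² = sqrt(210)/1680.
∫_0^1/2 (u')² dx = 1/240, so ||u'||_L² = sqrt(15)/60.
Ratio ||u||_L² / ||u'||_L² = sqrt(14)/28.
Sharp Poincaré constant on H^1_0(0, 1/2) is C_P = L/π = 1/(2*π), achieved by sin(2*π·x).
A polynomial bump cannot attain the sharp Poincaré constant (only the first sine eigenfunction does), so the ratio is strictly less than C_P, consistent with ||u||_L² ≤ C_P ||u'||_L².


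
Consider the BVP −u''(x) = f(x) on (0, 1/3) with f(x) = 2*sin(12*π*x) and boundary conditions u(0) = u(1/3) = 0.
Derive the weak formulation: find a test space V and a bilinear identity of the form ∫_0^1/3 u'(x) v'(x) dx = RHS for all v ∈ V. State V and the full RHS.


V = H^1_0(0, 1/3) (so v(0) = v(1/3) = 0); weak form: ∫_0^1/3 u'v' dx = ∫_0^1/3 (2*sin(12*π*x)) v dx for all v ∈ V.

Multiply both sides by a test function v and integrate from 0 to 1/3:
  ∫_0^1/3 −u''(x) v(x) dx = ∫_0^1/3 f(x) v(x) dx.
Integrate the LHS by parts once:
  ∫_0^1/3 −u'' v dx = −[u'(x) v(x)]_0^1/3 + ∫_0^1/3 u'(x) v'(x) dx.
Thus ∫_0^1/3 u'(x) v'(x) dx = ∫_0^1/3 f(x) v(x) dx + [u'(x) v(x)]_0^1/3.
Choose V so that boundary terms are either known or forced to vanish.
u is Dirichlet: u(0) = u(1/3) = 0. Let V = H^1_0(0, 1/3); then v(0) = v(1/3) = 0, and [u' v]_0^1/3 = 0.
Weak formulation: find u (satisfying any essential BC) such that ∫_0^1/3 u'(x) v'(x) dx = ∫_0^1/3 f v dx for all v ∈ V.
Substituting f(x) = 2*sin(12*π*x), the right-hand side is ∫_0^1/3 (2*sin(12*π*x)) v dx.


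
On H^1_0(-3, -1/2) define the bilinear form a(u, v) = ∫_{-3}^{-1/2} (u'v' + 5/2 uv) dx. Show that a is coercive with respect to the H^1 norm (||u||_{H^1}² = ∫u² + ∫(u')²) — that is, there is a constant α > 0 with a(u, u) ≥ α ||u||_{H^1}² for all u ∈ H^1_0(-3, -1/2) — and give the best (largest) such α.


α = 1

Coercivity of a(·,·) on H^1_0(-3, -1/2) means a(u, u) ≥ α ||u||_{H^1}² for every u ∈ H^1_0.
The interval has length L = 5/2, and Poincaré/coercivity depend only on L. Here a(u, u) = ∫(u')² + (5/2)·∫u².
Here c = 5/2 ≥ 1, so a(u,u) = ∫(u')² + c∫u² ≥ ∫(u')² + ∫u² = ||u||_{H^1}², i.e. α = 1 works. No larger α is possible: a(u,u) ≥ α||u||_{H^1}² means (1−α)∫(u')² ≥ (α−c)∫u², and for the modes u_n = sin(nπ(x−x₀)/L) (x₀ the left endpoint) one has ∫u_n²/∫(u_n')² = (L/(nπ))² → 0, so a(u_n,u_n)/||u_n||_{H^1}² → 1. Hence the optimal constant is α = 1.
Therefore α = 1.


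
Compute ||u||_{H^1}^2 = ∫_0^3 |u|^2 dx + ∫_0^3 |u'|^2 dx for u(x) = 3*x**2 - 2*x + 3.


||u||_{H^1}^2 = 2967/5

The H^1 norm (squared) on an interval (0, L) is
  ||u||_{H^1}^2 = ∫_0^L u(x)^2 dx + ∫_0^L u'(x)^2 dx.
Compute u'(x) = 6*x - 2.
Then u(x)^2 = 9*x**4 - 12*x**3 + 22*x**2 - 12*x + 9 and u'(x)^2 = 36*x**2 - 24*x + 4.
Integrate each monomial from 0 to 3 using ∫_0^3 c·x^n dx = c·3^(n+1)/(n+1):
  ∫_0^3 u(x)^2 dx = ∫_0^3 (9*x^4 - 12*x^3 + 22*x^2 - 12*x + 9) dx. Term by term:
    ∫_0^3 9*x^4 dx = 2187/5;  ∫_0^3 -12*x^3 dx = -243;  ∫_0^3 22*x^2 dx = 198;
    ∫_0^3 -12*x dx = -54;  ∫_0^3 9 dx = 27.
  Sum: 2187/5 − 243 + 198 − 54 + 27 = 1827/5.
  ∫_0^3 u'(x)^2 dx = ∫_0^3 (36*x^2 - 24*x + 4) dx. Term by term:
    ∫_0^3 36*x^2 dx = 324;  ∫_0^3 -24*x dx = -108;  ∫_0^3 4 dx = 12.
  Sum: 324 − 108 + 12 = 228.
Adding: ||u||_{H^1}^2 = 1827/5 + 228 = 2967/5.


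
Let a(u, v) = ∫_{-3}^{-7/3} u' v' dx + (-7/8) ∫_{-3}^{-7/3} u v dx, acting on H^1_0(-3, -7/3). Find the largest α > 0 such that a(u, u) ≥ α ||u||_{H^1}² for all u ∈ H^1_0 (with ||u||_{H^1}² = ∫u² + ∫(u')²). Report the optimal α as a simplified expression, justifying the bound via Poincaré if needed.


α = (-7 + 18*π^2)/(2*(4 + 9*π^2))

Coercivity of a(·,·) on H^1_0(-3, -7/3) means a(u, u) ≥ α ||u||_{H^1}² for every u ∈ H^1_0.
The interval has length L = 2/3, and Poincaré/coercivity depend only on L. Here a(u, u) = ∫(u')² + (-7/8)·∫u².
Here c = -7/8 < 0 with |c| < (π/L)² = 9*π^2/4, so coercivity still holds. The condition a(u,u) ≥ α||u||_{H^1}² reads (1−α)∫(u')² ≥ (α−c)∫u². Any admissible α is ≤ 1 (rapidly oscillating u have ∫u²/∫(u')² → 0), and α = 1 would force 0 ≥ (1−c)∫u², impossible since c < 1; so 1−α > 0. By the sharp Poincaré inequality on H^1_0 of an interval of length L, ∫(u')² ≥ (π/L)²∫u² with equality for the first sine mode sin(π(x−x₀)/L) (x₀ the left endpoint), so the inequality holds for all u iff (1−α)(π/L)² ≥ α − c, i.e. α ≤ ((π/L)² + c)/((π/L)² + 1) = (1 + c(L/π)²)/(1 + (L/π)²). (Direct route, valid since c ≤ 0: Poincaré gives c∫u² ≥ c(L/π)²∫(u')², so a(u,u) ≥ (1 + c(L/π)²)∫(u')², while ||u||_{H^1}² ≤ (1 + (L/π)²)∫(u')²; dividing yields the same α.) With (π/L)² = 9*π^2/4 and c = -7/8, the largest admissible constant is α = ((π/L)² + c)/((π/L)² + 1).
Simplifying, α = (-7 + 18*π^2)/(2*(4 + 9*π^2)).


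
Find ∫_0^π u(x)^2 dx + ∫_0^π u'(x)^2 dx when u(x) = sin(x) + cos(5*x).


||u||_{H^1(0,π)}^2 = 14*π

u'(x) = -5*sin(5*x) + cos(x).
Expand u² and (u')² and integrate term by term on (0, π), using: for integers n ≥ 1, ∫_0^π sin²(nx) dx = ∫_0^π cos²(nx) dx = π/2; for n ≠ n', ∫_0^π sin(nx)sin(n'x) dx = ∫_0^π cos(nx)cos(n'x) dx = 0; and by product-to-sum, ∫_0^π sin(nx)cos(n'x) dx = ½∫_0^π [sin((n+n')x) + sin((n−n')x)] dx, which is 0 when n+n' is even and 2n/(n²−n'²) when n+n' is odd (it need not vanish on (0, π)).
  u² squared terms: (1)²·∫cos(5x)² dx = 1·π/2 = π/2;  (1)²·∫sin(x)² dx = 1·π/2 = π/2.
  u² cross terms: 2·(1)·(1)·∫cos(5x)·sin(x) dx = 2·(0) = 0.
  So ∫_0^π u² dx = π/2 + π/2 + 0 = π.
  (u')² squared terms: (-5)²·∫sin(5x)² dx = 25·π/2 = 25*π/2;  (1)²·∫cos(x)² dx = 1·π/2 = π/2.
  (u')² cross terms: 2·(-5)·(1)·∫sin(5x)·cos(x) dx = -10·(0) = 0.
  So ∫_0^π (u')² dx = 25*π/2 + π/2 + 0 = 13*π.
||u||_{H^1}^2 = (π) + (13*π) = 14*π.


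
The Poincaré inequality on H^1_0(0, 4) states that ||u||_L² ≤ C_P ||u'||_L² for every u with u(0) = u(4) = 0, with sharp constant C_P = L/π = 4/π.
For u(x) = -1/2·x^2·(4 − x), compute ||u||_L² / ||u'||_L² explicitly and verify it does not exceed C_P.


||u||_L² / ||u'||_L² = 2*sqrt(14)/7 < C_P = 4/π.

u(x) = -1/2·x^2·(4 − x), so u'(x) = x*(3*x - 8)/2.
u(x) = -1/2·x^2·(4 − x) vanishes at x = 0 and x = 4, so u ∈ H^1_0(0, 4). Differentiate via the product rule and integrate the resulting polynomials term by term.
  ∫_0^4 u² dx = ∫_0^4 (x^6/4 - 2*x^5 + 4*x^4) dx. Term by term:
    ∫_0^4 x^6/4 dx = 4096/7;  ∫_0^4 -2*x^5 dx = -4096/3;  ∫_0^4 4*x^4 dx = 4096/5.
  Sum: 4096/7 − 4096/3 + 4096/5 = 4096/105.
  ∫_0^4 (u')² dx = ∫_0^4 (9*x^4/4 - 12*x^3 + 16*x^2) dx. Term by term:
    ∫_0^4 9*x^4/4 dx = 2304/5;  ∫_0^4 -12*x^3 dx = -768;  ∫_0^4 16*x^2 dx = 1024/3.
  Sum: 2304/5 − 768 + 1024/3 = 512/15.
∫_0^4 u² dx = 4096/105, so ||u||_L² = 64*sqrt(105)/105.
∫_0^4 (u')² dx = 512/15, so ||u'||_L² = 16*sqrt(30)/15.
Ratio ||u||_L² / ||u'||_L² = 2*sqrt(14)/7.
Sharp Poincaré constant on H^1_0(0, 4) is C_P = L/π = 4/π, achieved by sin(π/4·x).
A polynomial bump cannot attain the sharp Poincaré constant (only the first sine eigenfunction does), so the ratio is strictly less than C_P, consistent with ||u||_L² ≤ C_P ||u'||_L².


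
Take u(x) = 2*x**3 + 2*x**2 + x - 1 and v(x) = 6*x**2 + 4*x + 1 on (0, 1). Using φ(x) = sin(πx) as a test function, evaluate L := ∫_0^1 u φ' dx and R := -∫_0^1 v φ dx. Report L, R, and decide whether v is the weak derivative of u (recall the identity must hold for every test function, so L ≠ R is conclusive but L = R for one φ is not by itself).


LHS = -12/π + 24/π^3, RHS = -12/π + 24/π^3. Yes, v = u' weakly.

u(x) = 2*x**3 + 2*x**2 + x - 1, classical derivative u'(x) = 6*x**2 + 4*x + 1.
φ(x) = sin(πx), so φ'(x) = π*cos(π*x).
Note φ(0) = φ(1) = 0, so the boundary term u·φ vanishes.
LHS = ∫_0^1 u(x) φ'(x) dx = ∫_0^1 (2*π*x^3*cos(π*x) + 2*π*x^2*cos(π*x) + π*x*cos(π*x) - π*cos(π*x)) dx. Term by term:
  ∫_0^1 -π*cos(π*x) dx = 0;  ∫_0^1 π*x*cos(π*x) dx = -2/π;  ∫_0^1 2*π*x^2*cos(π*x) dx = -4/π;
  ∫_0^1 2*π*x^3*cos(π*x) dx = -6/π + 24/π^3.
Sum: 0 − 2/π − 4/π + -6/π + 24/π^3 = -12/π + 24/π^3.
So LHS = -12/π + 24/π^3.
∫_0^1 v(x) φ(x) dx = ∫_0^1 (6*x^2*sin(π*x) + 4*x*sin(π*x) + sin(π*x)) dx. Term by term:
  ∫_0^1 4*x*sin(π*x) dx = 4/π;  ∫_0^1 6*x^2*sin(π*x) dx = -24/π^3 + 6/π;  ∫_0^1 sin(π*x) dx = 2/π.
Sum: 4/π + -24/π^3 + 6/π + 2/π = -24/π^3 + 12/π.
So RHS = -∫_0^1 v(x) φ(x) dx = -12/π + 24/π^3.
LHS = RHS, so the identity holds for this test φ.
Moreover u is smooth here and v(x) = u'(x) = 6*x**2 + 4*x + 1 pointwise, so the identity holds for every test function. Hence v is the weak derivative of u.


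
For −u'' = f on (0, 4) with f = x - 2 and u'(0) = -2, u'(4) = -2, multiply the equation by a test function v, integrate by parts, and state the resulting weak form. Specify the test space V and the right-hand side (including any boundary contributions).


V = H^1(0, 4) (v unrestricted at boundary; u is determined up to an additive constant); weak form: ∫_0^4 u'v' dx = ∫_0^4 (x - 2) v dx − 2·v(4) + 2·v(0) for all v ∈ V.

Multiply both sides by a test function v and integrate from 0 to 4:
  ∫_0^4 −u''(x) v(x) dx = ∫_0^4 f(x) v(x) dx.
Integrate the LHS by parts once:
  ∫_0^4 −u'' v dx = −[u'(x) v(x)]_0^4 + ∫_0^4 u'(x) v'(x) dx.
Thus ∫_0^4 u'(x) v'(x) dx = ∫_0^4 f(x) v(x) dx + [u'(x) v(x)]_0^4.
Choose V so that boundary terms are either known or forced to vanish.
u has inhomogeneous Neumann u'(0) = -2, u'(4) = -2. [u' v]_0^4 = (-2)·v(4) − (-2)·v(0) = − 2·v(4) + 2·v(0). Take V = H^1(0, 4); boundary term becomes part of RHS.
Weak formulation: find u (satisfying any essential BC) such that ∫_0^4 u'(x) v'(x) dx = ∫_0^4 f v dx − 2·v(4) + 2·v(0) for all v ∈ V (Neumann data are natural BCs: they enter the RHS as boundary terms).
Substituting f(x) = x - 2, the right-hand side is ∫_0^4 (x - 2) v dx − 2·v(4) + 2·v(0).
Compatibility check (pure Neumann): taking v ≡ 1 ∈ V gives 0 = ∫_0^4 f dx + (-2) − (-2), i.e. ∫_0^4 f dx must equal u'(0) − u'(4) = 0. Indeed ∫_0^4 (x - 2) dx = 0, so the data are compatible. The solution is then unique only up to an additive constant (fix it e.g. by requiring ∫_0^4 u dx = 0).


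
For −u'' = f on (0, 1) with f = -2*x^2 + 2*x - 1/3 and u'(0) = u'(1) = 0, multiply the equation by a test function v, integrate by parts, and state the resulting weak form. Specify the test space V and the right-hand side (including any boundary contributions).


V = H^1(0, 1) (no boundary constraint on v; u is determined up to an additive constant); weak form: ∫_0^1 u'v' dx = ∫_0^1 (-2*x^2 + 2*x - 1/3) v dx for all v ∈ V.

Multiply both sides by a test function v and integrate from 0 to 1:
  ∫_0^1 −u''(x) v(x) dx = ∫_0^1 f(x) v(x) dx.
Integrate the LHS by parts once:
  ∫_0^1 −u'' v dx = −[u'(x) v(x)]_0^1 + ∫_0^1 u'(x) v'(x) dx.
Thus ∫_0^1 u'(x) v'(x) dx = ∫_0^1 f(x) v(x) dx + [u'(x) v(x)]_0^1.
Choose V so that boundary terms are either known or forced to vanish.
u has homogeneous Neumann: u'(0) = u'(1) = 0. So [u' v]_0^1 = 0·v(1) − 0·v(0) = 0 for any v; take V = H^1(0, 1).
Weak formulation: find u (satisfying any essential BC) such that ∫_0^1 u'(x) v'(x) dx = ∫_0^1 f v dx for all v ∈ V (homogeneous Neumann, so boundary terms vanish).
Substituting f(x) = -2*x^2 + 2*x - 1/3, the right-hand side is ∫_0^1 (-2*x^2 + 2*x - 1/3) v dx.
Compatibility check (pure Neumann): taking v ≡ 1 ∈ V gives 0 = ∫_0^1 f dx + (0) − (0), i.e. ∫_0^1 f dx must equal u'(0) − u'(1) = 0. Indeed ∫_0^1 (-2*x^2 + 2*x - 1/3) dx = 0, so the data are compatible. The solution is then unique only up to an additive constant (fix it e.g. by requiring ∫_0^1 u dx = 0).


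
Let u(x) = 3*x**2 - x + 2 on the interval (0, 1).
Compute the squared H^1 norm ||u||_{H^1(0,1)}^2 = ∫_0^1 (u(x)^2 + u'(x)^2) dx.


||u||_{H^1}^2 = 409/30

The H^1 norm (squared) on an interval (0, L) is
  ||u||_{H^1}^2 = ∫_0^L u(x)^2 dx + ∫_0^L u'(x)^2 dx.
Compute u'(x) = 6*x - 1.
Then u(x)^2 = 9*x**4 - 6*x**3 + 13*x**2 - 4*x + 4 and u'(x)^2 = 36*x**2 - 12*x + 1.
Integrate each monomial from 0 to 1 using ∫_0^1 c·x^n dx = c·1^(n+1)/(n+1):
  ∫_0^1 u(x)^2 dx = ∫_0^1 (9*x^4 - 6*x^3 + 13*x^2 - 4*x + 4) dx. Term by term:
    ∫_0^1 9*x^4 dx = 9/5;  ∫_0^1 -6*x^3 dx = -3/2;  ∫_0^1 13*x^2 dx = 13/3;
    ∫_0^1 -4*x dx = -2;  ∫_0^1 4 dx = 4.
  Sum: 9/5 − 3/2 + 13/3 − 2 + 4 = 199/30.
  ∫_0^1 u'(x)^2 dx = ∫_0^1 (36*x^2 - 12*x + 1) dx. Term by term:
    ∫_0^1 36*x^2 dx = 12;  ∫_0^1 -12*x dx = -6;  ∫_0^1 1 dx = 1.
  Sum: 12 − 6 + 1 = 7.
Adding: ||u||_{H^1}^2 = 199/30 + 7 = 409/30.


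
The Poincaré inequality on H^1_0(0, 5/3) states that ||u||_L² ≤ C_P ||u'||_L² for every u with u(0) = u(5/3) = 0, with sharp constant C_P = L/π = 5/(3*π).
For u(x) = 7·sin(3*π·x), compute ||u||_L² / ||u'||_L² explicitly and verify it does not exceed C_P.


||u||_L² / ||u'||_L² = 1/(3*π) < C_P = 5/(3*π).

u(x) = 7·sin(3*π·x), so u'(x) = 21*π*cos(3*π*x).
Writing u(x) = A·sin(kπx/L) with A = 7 and k = 5, use ∫_0^L sin²(kπx/L) dx = L/2 and ∫_0^L cos²(kπx/L) dx = L/2.
u² = 49·sin²(3*π·x) and (u')² = 441*π^2·cos²(3*π·x), and each of sin², cos² integrates to L/2 = 5/6 over (0, 5/3).
∫_0^5/3 u² dx = 245/6, so ||u||_L² = 7*sqrt(30)/6.
∫_0^5/3 (u')² dx = 735*π^2/2, so ||u'||_L² = 7*sqrt(30)*π/2.
Ratio ||u||_L² / ||u'||_L² = 1/(3*π).
Sharp Poincaré constant on H^1_0(0, 5/3) is C_P = L/π = 5/(3*π), achieved by sin(3*π/5·x).
This is the k = 5 harmonic; the ratio L/(kπ) is strictly less than C_P = L/π, consistent with the sharp inequality ||u||_L² ≤ C_P ||u'||_L².
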